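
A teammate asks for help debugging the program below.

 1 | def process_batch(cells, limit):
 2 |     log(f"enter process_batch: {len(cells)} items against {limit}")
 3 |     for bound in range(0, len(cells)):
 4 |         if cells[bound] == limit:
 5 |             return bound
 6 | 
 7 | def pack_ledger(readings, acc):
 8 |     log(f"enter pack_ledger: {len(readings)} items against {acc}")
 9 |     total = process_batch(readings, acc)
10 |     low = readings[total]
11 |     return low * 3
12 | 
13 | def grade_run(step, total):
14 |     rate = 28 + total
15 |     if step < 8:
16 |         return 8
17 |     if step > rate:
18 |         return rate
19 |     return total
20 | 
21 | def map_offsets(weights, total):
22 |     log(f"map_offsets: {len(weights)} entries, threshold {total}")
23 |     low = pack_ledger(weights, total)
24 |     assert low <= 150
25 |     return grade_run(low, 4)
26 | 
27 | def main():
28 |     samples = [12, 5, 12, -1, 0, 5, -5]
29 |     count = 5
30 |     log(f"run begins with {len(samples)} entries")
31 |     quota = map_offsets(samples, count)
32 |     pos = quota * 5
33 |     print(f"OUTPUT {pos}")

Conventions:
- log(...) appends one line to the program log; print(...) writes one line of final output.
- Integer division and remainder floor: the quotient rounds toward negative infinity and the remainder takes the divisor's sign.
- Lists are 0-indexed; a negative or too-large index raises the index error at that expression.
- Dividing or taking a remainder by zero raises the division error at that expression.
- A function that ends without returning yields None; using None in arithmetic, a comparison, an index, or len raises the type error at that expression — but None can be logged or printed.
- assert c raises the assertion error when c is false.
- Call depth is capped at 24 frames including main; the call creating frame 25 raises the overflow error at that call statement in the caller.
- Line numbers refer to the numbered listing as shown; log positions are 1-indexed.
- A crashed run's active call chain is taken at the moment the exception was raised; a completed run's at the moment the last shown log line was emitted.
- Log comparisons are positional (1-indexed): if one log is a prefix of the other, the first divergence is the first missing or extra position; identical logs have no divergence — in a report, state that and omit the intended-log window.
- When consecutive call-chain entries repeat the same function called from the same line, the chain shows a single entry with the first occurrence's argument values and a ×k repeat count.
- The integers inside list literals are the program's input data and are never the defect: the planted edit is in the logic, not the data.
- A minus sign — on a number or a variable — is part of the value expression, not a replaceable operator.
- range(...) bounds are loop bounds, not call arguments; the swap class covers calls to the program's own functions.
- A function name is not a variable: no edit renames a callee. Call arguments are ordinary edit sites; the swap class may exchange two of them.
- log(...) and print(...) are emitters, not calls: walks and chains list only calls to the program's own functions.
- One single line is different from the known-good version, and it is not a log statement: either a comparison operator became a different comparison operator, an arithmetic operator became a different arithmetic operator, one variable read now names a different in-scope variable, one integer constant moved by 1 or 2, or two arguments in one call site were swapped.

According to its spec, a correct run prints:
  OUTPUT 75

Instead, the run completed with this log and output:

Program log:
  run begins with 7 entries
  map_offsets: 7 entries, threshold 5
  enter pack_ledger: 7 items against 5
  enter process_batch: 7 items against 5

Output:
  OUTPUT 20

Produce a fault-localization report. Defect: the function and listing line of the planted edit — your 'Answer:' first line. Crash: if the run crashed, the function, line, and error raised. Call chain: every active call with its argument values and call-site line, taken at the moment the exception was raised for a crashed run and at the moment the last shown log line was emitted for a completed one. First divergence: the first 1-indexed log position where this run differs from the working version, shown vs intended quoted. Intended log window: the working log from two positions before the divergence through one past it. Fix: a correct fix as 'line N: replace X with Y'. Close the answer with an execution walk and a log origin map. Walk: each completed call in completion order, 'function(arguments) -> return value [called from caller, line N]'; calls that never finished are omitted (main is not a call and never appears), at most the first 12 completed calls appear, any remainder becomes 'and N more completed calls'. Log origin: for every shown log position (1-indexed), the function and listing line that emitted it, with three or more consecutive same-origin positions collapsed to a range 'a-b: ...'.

Answer: the defect is in grade_run at line 19.
The tell: Log streams are identical — the defect surfaces only in the printed output.
Call chain: main -> map_offsets([12, 5, 12, -1, 0, 5, -5], 5) (called at line 31) -> pack_ledger([12, 5, 12, -1, 0, 5, -5], 5) (called at line 23) -> process_batch([12, 5, 12, -1, 0, 5, -5], 5) (called at line 9).
First divergence: none; the two logs match at every position.
Execution walk:
  process_batch([12, 5, 12, -1, 0, 5, -5], 5) -> 1  [called from pack_ledger, line 9]
  pack_ledger([12, 5, 12, -1, 0, 5, -5], 5) -> 15  [called from map_offsets, line 23]
  grade_run(15, 4) -> 4  [called from map_offsets, line 25]
  map_offsets([12, 5, 12, -1, 0, 5, -5], 5) -> 4  [called from main, line 31]
Log line origins:
  1: logged in main at line 30
  2: logged in map_offsets at line 22
  3: logged in pack_ledger at line 8
  4: logged in process_batch at line 2
A correct fix: line 19: replace `total` with `step`.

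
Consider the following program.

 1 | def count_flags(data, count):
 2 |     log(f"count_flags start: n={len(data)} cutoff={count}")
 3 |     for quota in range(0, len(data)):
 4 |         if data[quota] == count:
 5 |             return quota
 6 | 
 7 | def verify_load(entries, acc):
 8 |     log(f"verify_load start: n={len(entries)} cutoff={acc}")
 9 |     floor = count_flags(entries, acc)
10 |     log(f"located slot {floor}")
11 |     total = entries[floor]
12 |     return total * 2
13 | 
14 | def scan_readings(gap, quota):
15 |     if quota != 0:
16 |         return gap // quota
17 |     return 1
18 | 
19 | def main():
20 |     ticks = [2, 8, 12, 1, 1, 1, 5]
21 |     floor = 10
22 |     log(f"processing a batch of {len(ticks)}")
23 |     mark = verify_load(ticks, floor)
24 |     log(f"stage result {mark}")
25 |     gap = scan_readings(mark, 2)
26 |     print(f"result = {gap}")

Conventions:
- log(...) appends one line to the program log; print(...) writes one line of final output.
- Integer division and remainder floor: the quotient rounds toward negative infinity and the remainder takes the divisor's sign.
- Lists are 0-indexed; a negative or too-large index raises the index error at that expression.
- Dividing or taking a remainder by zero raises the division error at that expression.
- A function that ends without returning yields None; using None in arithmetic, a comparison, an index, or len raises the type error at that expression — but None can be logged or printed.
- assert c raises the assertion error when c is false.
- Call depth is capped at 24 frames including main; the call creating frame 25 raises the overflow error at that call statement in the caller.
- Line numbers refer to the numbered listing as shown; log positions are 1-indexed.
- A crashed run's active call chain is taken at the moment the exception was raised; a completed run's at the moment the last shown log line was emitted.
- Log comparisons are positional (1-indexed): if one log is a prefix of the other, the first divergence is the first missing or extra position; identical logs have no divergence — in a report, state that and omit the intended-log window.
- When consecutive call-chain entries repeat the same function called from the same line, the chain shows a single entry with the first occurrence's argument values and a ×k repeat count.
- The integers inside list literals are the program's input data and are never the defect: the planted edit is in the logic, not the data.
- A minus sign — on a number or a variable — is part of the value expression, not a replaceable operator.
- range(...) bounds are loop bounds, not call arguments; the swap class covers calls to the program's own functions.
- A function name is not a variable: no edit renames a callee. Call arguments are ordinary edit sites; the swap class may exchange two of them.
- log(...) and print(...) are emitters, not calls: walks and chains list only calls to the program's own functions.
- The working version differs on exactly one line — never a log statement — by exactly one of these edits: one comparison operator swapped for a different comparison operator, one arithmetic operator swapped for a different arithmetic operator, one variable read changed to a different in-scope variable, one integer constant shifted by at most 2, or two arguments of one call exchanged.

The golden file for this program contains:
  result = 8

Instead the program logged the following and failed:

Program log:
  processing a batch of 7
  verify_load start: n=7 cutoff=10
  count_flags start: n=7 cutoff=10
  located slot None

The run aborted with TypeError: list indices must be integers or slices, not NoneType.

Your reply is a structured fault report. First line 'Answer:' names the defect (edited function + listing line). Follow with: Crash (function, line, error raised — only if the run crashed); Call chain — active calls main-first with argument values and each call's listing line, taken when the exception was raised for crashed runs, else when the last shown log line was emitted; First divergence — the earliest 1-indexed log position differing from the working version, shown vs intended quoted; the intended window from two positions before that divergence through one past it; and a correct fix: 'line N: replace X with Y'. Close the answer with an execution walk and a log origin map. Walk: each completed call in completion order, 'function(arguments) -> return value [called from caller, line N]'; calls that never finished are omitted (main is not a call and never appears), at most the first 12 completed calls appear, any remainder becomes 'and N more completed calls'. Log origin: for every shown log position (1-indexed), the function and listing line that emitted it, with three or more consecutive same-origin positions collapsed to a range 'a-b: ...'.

Answer: the defect is in main at line 21.
The tell: The log first diverges at position 2: the faulty run prints 'verify_load start: n=7 cutoff=10' where the working version prints 'verify_load start: n=7 cutoff=8'.
Crash: verify_load, line 11, TypeError.
Call chain: main -> verify_load([2, 8, 12, 1, 1, 1, 5], 10) (called at line 23).
First divergence: position 2 — the shown line 'verify_load start: n=7 cutoff=10' should read 'verify_load start: n=7 cutoff=8'.
Intended log window:
  1: processing a batch of 7
  2: verify_load start: n=7 cutoff=8
  3: count_flags start: n=7 cutoff=8
Execution walk:
  count_flags([2, 8, 12, 1, 1, 1, 5], 10) -> None  [called from verify_load, line 9]
Log line origins:
  1: logged in main at line 22
  2: logged in verify_load at line 8
  3: logged in count_flags at line 2
  4: logged in verify_load at line 10
A correct fix: line 21: replace `10` with `8`.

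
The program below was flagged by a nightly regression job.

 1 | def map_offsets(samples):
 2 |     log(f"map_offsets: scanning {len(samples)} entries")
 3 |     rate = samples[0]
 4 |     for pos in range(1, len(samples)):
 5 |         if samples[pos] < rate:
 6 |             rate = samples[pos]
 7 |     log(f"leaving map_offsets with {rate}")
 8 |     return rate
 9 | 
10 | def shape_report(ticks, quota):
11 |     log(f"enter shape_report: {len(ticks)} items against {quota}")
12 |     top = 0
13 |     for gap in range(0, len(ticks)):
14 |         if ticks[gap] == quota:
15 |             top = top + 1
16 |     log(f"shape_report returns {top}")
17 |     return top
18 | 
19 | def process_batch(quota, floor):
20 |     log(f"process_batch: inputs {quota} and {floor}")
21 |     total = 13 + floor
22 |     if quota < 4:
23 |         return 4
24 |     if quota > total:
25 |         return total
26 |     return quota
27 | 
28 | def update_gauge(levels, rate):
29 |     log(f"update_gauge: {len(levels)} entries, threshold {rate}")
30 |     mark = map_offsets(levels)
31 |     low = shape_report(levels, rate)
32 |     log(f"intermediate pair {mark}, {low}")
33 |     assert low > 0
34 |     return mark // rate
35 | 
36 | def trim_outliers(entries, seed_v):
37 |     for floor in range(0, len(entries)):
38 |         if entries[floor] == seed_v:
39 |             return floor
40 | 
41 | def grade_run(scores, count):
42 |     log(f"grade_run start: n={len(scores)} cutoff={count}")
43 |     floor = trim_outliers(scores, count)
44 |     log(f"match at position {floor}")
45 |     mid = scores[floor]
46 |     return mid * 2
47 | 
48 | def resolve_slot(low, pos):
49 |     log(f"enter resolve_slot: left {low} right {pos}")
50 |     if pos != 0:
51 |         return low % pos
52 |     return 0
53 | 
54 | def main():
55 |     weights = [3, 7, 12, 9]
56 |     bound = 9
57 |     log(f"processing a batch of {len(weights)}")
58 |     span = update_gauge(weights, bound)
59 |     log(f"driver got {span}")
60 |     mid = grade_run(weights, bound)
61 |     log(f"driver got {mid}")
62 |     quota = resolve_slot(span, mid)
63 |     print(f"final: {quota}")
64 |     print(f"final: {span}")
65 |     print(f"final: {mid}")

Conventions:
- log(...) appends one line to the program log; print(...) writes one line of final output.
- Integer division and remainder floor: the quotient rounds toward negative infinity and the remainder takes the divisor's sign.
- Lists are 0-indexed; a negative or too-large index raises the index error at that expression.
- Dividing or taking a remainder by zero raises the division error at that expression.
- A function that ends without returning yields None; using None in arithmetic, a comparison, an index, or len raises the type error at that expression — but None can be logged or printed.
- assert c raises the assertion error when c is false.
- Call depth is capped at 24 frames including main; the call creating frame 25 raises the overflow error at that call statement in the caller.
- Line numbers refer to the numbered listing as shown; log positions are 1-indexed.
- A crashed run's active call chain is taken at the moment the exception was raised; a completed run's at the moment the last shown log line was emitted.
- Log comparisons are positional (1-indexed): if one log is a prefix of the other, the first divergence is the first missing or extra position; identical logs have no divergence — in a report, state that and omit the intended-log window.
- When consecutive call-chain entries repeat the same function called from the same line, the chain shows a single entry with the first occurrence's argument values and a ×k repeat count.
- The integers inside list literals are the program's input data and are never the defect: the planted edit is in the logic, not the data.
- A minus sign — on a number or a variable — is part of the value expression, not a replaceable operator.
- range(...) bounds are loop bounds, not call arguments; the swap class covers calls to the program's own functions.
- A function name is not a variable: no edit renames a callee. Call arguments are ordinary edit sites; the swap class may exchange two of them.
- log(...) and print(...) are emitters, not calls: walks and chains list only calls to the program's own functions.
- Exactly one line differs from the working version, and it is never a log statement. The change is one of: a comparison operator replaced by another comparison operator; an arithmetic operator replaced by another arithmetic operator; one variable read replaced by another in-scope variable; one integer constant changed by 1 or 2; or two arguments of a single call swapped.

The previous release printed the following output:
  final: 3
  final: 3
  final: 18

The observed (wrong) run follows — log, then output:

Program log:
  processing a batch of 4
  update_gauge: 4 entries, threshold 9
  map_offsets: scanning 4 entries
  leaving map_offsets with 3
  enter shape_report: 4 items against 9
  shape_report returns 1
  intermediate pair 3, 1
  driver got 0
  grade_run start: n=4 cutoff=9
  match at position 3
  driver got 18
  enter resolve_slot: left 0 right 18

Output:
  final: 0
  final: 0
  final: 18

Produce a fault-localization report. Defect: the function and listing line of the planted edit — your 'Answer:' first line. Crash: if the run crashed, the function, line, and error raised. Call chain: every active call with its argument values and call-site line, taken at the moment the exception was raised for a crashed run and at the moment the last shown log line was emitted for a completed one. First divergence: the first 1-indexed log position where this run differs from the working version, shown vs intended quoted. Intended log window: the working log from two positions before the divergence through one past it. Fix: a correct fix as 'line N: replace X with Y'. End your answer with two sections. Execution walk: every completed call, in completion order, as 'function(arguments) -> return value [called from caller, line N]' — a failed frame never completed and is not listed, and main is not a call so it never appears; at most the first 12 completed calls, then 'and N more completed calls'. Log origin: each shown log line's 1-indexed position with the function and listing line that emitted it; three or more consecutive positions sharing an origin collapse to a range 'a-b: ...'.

Answer: the defect is in update_gauge at line 34.
Key observation: Position 8 is the first bad log line: 'driver got 0' should read 'driver got 3'.
Call chain: main -> resolve_slot(0, 18) (called at line 62).
First divergence: position 8 — shown 'driver got 0', intended 'driver got 3'.
Intended log window:
  6: shape_report returns 1
  7: intermediate pair 3, 1
  8: driver got 3
  9: grade_run start: n=4 cutoff=9
Execution walk:
  map_offsets([3, 7, 12, 9]) -> 3  [called from update_gauge, line 30]
  shape_report([3, 7, 12, 9], 9) -> 1  [called from update_gauge, line 31]
  update_gauge([3, 7, 12, 9], 9) -> 0  [called from main, line 58]
  trim_outliers([3, 7, 12, 9], 9) -> 3  [called from grade_run, line 43]
  grade_run([3, 7, 12, 9], 9) -> 18  [called from main, line 60]
  resolve_slot(0, 18) -> 0  [called from main, line 62]
Log origin:
  1 — main, line 57
  2 — update_gauge, line 29
  3 — map_offsets, line 2
  4 — map_offsets, line 7
  5 — shape_report, line 11
  6 — shape_report, line 16
  7 — update_gauge, line 32
  8 — main, line 59
  9 — grade_run, line 42
  10 — grade_run, line 44
  11 — main, line 61
  12 — resolve_slot, line 49
A correct fix: line 34: replace `rate` with `low`.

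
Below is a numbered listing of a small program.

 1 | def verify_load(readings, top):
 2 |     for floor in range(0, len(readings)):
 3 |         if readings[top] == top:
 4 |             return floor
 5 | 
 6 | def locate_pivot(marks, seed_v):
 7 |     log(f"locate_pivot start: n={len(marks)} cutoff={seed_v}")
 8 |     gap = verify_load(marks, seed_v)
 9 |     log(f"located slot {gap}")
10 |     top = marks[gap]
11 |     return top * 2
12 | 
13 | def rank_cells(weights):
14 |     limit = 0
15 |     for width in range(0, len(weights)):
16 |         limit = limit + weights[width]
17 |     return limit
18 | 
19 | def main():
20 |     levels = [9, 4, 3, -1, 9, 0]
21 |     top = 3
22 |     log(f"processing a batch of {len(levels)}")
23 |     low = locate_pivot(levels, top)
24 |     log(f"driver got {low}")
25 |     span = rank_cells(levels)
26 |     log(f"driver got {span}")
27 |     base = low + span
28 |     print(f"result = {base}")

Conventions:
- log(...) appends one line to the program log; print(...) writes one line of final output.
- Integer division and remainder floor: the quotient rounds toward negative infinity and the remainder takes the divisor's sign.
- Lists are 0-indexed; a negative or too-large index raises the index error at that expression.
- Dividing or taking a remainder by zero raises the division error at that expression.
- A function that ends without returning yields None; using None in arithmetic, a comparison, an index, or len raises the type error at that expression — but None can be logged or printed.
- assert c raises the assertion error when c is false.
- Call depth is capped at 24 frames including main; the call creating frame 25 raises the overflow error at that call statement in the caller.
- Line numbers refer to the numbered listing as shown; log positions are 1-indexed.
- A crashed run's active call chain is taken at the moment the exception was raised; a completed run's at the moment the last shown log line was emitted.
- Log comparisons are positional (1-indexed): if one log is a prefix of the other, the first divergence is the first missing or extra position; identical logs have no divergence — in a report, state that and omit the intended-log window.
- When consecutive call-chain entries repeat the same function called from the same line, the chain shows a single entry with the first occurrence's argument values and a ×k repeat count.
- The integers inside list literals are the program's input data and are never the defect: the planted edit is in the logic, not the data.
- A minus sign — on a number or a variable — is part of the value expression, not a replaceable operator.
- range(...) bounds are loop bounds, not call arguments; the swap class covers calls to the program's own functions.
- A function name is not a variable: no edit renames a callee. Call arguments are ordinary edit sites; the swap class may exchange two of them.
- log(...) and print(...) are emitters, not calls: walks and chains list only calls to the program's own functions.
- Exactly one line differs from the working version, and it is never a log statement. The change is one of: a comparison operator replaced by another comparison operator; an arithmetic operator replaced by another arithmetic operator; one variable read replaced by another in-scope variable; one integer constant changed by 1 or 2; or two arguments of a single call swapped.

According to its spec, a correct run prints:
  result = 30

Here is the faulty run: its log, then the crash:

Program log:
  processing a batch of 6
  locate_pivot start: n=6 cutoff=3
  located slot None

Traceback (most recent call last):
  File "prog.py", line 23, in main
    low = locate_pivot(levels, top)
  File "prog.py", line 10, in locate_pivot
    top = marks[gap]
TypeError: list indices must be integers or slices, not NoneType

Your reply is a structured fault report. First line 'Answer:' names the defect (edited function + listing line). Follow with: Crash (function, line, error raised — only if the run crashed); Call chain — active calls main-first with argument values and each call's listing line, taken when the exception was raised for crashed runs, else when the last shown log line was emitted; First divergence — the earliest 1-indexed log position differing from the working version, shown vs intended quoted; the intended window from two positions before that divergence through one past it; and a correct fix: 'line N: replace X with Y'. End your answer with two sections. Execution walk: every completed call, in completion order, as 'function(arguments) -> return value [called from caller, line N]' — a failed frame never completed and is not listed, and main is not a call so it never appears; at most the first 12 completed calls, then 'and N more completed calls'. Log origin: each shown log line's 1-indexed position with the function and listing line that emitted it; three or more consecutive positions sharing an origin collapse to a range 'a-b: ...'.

Answer: the defect is in verify_load at line 3.
Core observation: Position 3 is the first bad log line: 'located slot None' should read 'located slot 2'.
Crash: locate_pivot, line 10, TypeError.
Call chain: main -> locate_pivot([9, 4, 3, -1, 9, 0], 3) (called at line 23).
First divergence: position 3 — shown 'located slot None', intended 'located slot 2'.
Intended log window:
  1: processing a batch of 6
  2: locate_pivot start: n=6 cutoff=3
  3: located slot 2
  4: driver got 6
Execution walk:
  verify_load([9, 4, 3, -1, 9, 0], 3) -> None  [called from locate_pivot, line 8]
Log origin:
  1: logged in main at line 22
  2: logged in locate_pivot at line 7
  3: logged in locate_pivot at line 9
A correct fix: line 3: replace `readings[top]` with `readings[floor]`.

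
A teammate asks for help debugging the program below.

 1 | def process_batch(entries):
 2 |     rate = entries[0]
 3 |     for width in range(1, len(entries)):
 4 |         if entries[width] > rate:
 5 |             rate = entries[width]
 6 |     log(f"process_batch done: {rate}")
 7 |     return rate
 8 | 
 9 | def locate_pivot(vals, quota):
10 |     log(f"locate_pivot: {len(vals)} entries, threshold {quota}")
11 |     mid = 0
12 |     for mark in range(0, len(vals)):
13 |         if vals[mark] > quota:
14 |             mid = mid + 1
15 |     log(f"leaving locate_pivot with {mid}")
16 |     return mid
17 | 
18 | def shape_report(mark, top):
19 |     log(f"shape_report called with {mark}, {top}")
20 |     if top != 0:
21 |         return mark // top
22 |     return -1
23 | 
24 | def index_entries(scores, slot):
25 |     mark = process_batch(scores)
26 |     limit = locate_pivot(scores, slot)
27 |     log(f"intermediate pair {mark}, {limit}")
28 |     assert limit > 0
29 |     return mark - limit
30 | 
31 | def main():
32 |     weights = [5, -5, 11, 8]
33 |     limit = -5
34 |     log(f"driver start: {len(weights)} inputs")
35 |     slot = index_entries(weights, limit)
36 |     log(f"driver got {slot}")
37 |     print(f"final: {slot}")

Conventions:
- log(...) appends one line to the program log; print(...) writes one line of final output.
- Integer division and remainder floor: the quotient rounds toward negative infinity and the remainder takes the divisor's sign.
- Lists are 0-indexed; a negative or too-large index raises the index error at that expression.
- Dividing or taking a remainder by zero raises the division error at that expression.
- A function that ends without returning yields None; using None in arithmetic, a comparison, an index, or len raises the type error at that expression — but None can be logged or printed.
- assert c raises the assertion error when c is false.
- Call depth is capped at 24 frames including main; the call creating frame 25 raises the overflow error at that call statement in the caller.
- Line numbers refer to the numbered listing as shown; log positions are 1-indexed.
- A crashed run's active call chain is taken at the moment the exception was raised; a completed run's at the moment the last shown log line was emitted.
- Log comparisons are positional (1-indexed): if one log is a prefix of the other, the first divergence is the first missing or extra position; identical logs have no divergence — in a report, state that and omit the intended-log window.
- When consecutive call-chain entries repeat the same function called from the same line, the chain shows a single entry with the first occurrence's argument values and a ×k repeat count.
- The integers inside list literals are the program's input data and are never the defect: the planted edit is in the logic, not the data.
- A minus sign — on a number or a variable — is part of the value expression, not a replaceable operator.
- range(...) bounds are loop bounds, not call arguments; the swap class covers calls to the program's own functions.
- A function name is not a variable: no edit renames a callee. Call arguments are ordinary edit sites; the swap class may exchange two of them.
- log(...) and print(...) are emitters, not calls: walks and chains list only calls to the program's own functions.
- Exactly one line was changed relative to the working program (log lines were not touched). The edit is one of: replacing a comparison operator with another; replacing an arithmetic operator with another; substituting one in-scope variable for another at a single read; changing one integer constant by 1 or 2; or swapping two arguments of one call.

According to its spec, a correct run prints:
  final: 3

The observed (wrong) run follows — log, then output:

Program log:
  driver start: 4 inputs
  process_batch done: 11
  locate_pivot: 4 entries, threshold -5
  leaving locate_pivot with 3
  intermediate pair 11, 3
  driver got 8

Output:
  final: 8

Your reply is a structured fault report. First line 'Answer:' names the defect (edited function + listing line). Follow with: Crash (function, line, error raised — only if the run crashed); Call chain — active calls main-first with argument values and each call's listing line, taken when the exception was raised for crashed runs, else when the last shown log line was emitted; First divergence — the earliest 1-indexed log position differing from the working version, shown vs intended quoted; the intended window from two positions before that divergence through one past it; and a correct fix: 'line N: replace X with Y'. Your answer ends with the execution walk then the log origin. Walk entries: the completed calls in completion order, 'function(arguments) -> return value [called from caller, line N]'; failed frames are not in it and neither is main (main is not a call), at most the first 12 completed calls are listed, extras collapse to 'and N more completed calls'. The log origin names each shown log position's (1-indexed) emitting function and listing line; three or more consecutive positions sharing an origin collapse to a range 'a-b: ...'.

Answer: the defect is in index_entries at line 29.
Key observation: Position 6 is the first bad log line: 'driver got 8' should read 'driver got 3'.
Call chain: main.
First divergence: at position 6 the run shows 'driver got 8' where the working version logs 'driver got 3'.
Intended log window:
  4: leaving locate_pivot with 3
  5: intermediate pair 11, 3
  6: driver got 3
Execution walk:
  process_batch([5, -5, 11, 8]) -> 11  [called from index_entries, line 25]
  locate_pivot([5, -5, 11, 8], -5) -> 3  [called from index_entries, line 26]
  index_entries([5, -5, 11, 8], -5) -> 8  [called from main, line 35]
Log origins:
  1: from main, line 34
  2: from process_batch, line 6
  3: from locate_pivot, line 10
  4: from locate_pivot, line 15
  5: from index_entries, line 27
  6: from main, line 36
A correct fix: line 29: replace `-` with `//`.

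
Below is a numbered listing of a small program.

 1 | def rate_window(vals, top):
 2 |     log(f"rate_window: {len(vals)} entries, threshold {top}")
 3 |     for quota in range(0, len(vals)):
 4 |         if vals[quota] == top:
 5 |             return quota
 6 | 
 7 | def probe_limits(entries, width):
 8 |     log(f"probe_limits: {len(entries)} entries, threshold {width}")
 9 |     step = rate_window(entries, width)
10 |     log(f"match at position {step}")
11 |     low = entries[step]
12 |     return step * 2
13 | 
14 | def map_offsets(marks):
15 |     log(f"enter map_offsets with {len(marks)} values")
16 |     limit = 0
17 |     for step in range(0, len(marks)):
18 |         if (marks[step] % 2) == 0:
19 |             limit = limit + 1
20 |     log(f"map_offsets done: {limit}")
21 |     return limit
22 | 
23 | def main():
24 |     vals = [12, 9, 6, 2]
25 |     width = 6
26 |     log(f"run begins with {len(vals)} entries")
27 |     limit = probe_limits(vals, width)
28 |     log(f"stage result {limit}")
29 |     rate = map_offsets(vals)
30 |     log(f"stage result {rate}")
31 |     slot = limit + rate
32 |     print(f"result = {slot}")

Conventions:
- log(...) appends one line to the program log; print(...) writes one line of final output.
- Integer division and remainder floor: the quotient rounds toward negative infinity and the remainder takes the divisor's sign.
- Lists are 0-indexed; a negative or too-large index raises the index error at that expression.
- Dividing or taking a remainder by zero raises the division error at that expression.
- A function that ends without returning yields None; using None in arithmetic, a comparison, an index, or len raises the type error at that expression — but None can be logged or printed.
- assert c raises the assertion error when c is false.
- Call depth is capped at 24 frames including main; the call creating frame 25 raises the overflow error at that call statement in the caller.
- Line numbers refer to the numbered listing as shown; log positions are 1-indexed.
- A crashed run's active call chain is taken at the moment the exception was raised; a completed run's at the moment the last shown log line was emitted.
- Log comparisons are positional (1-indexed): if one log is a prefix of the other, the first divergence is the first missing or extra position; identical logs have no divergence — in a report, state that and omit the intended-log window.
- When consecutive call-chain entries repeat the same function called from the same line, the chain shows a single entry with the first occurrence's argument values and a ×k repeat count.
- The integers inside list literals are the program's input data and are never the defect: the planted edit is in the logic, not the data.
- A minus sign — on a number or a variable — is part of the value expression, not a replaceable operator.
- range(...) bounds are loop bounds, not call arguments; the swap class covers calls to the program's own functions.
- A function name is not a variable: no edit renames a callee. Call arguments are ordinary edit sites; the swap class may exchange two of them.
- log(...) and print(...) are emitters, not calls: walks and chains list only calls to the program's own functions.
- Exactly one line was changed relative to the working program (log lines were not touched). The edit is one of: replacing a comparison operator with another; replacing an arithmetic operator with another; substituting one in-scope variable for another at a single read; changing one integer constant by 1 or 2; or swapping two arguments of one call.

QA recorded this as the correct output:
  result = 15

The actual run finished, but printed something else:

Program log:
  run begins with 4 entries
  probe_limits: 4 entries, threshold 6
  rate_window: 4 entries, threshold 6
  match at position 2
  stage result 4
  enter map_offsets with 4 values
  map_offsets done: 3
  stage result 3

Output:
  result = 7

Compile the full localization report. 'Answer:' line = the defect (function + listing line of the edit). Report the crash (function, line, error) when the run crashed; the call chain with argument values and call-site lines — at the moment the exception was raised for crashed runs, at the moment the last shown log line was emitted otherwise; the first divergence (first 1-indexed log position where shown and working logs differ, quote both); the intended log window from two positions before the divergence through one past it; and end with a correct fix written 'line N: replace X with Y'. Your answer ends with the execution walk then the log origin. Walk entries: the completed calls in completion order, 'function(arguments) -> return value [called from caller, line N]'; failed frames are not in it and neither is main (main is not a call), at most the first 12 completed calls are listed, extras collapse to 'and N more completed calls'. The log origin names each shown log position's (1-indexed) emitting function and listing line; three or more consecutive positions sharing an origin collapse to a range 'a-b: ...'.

Answer: the defect is in probe_limits at line 12.
Core observation: At log position 5 the runs split — shown 'stage result 4', but the working version logs 'stage result 12'.
Call chain: main.
First divergence: at position 5 the run shows 'stage result 4' where the working version logs 'stage result 12'.
Intended log window:
  3: rate_window: 4 entries, threshold 6
  4: match at position 2
  5: stage result 12
  6: enter map_offsets with 4 values
Execution walk:
  rate_window([12, 9, 6, 2], 6) -> 2  [called from probe_limits, line 9]
  probe_limits([12, 9, 6, 2], 6) -> 4  [called from main, line 27]
  map_offsets([12, 9, 6, 2]) -> 3  [called from main, line 29]
Origin of each log line:
  1: logged in main at line 26
  2: logged in probe_limits at line 8
  3: logged in rate_window at line 2
  4: logged in probe_limits at line 10
  5: logged in main at line 28
  6: logged in map_offsets at line 15
  7: logged in map_offsets at line 20
  8: logged in main at line 30
A correct fix: line 12: replace `step` with `low`.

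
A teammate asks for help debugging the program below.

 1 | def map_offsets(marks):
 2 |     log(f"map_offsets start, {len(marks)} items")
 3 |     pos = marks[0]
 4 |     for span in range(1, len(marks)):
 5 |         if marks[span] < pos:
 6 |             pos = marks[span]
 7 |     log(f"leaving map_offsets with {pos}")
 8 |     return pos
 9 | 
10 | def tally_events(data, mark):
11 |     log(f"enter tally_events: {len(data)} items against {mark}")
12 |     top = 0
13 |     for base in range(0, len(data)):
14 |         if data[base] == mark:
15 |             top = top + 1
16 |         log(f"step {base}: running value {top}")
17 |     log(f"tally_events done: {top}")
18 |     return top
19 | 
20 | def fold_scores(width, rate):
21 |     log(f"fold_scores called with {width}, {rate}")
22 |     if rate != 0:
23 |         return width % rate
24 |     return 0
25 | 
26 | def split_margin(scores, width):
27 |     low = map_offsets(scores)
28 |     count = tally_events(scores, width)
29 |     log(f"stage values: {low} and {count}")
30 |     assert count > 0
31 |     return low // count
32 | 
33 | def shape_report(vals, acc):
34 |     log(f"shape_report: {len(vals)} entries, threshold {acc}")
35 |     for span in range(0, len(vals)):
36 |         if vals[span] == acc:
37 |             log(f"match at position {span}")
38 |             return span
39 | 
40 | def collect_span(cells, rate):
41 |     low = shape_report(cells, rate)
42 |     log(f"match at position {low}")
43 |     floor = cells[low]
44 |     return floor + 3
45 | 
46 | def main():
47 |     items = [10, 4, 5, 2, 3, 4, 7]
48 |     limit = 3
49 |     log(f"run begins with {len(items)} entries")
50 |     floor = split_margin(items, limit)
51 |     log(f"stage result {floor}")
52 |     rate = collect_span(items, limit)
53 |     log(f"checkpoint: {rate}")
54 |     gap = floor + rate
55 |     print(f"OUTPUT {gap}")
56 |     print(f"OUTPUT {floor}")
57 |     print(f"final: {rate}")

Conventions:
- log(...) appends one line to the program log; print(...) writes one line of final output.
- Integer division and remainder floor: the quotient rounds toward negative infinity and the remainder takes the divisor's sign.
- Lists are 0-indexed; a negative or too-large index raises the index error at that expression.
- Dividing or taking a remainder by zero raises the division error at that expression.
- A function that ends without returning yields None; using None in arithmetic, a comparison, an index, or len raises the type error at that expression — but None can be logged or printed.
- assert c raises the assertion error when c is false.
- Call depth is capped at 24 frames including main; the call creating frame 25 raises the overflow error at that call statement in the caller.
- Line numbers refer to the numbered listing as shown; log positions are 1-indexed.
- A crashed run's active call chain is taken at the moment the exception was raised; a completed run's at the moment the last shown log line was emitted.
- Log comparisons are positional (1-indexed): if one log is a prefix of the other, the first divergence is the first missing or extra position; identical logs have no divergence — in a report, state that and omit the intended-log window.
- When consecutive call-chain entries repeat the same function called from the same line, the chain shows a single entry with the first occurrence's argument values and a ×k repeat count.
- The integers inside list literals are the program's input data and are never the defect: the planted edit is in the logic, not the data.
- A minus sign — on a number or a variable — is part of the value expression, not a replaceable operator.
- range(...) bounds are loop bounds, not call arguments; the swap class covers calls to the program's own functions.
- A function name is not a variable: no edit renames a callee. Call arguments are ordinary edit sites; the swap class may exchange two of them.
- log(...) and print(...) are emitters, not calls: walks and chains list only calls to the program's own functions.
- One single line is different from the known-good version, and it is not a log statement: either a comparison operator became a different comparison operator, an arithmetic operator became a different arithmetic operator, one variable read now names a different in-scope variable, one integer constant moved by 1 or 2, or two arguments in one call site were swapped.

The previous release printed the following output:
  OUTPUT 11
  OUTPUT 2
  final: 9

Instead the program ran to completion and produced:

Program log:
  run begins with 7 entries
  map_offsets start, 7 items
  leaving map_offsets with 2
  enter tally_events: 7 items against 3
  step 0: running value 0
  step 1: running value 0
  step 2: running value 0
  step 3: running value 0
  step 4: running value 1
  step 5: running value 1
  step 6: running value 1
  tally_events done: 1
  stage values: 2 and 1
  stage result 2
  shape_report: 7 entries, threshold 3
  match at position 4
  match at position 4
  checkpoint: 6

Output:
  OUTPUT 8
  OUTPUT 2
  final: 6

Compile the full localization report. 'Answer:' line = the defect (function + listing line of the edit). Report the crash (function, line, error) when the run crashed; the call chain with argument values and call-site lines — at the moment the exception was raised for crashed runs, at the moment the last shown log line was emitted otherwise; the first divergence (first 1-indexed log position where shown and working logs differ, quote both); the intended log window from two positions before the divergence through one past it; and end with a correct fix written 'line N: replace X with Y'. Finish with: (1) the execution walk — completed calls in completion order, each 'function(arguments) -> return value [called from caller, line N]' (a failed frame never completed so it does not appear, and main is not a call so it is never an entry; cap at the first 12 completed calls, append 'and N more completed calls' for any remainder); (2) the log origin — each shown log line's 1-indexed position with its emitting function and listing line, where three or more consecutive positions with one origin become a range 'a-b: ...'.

Answer: the defect is in collect_span at line 44.
Key fact: At log position 18 the runs split — shown 'checkpoint: 6', but the working version logs 'checkpoint: 9'.
Call chain: main.
First divergence: position 18 — shown 'checkpoint: 6', intended 'checkpoint: 9'.
Intended log window:
  16: match at position 4
  17: match at position 4
  18: checkpoint: 9
Execution walk:
  map_offsets([10, 4, 5, 2, 3, 4, 7]) -> 2  [called from split_margin, line 27]
  tally_events([10, 4, 5, 2, 3, 4, 7], 3) -> 1  [called from split_margin, line 28]
  split_margin([10, 4, 5, 2, 3, 4, 7], 3) -> 2  [called from main, line 50]
  shape_report([10, 4, 5, 2, 3, 4, 7], 3) -> 4  [called from collect_span, line 41]
  collect_span([10, 4, 5, 2, 3, 4, 7], 3) -> 6  [called from main, line 52]
Log origins:
  1 — main, line 49
  2 — map_offsets, line 2
  3 — map_offsets, line 7
  4 — tally_events, line 11
  5-11 — tally_events, line 16
  12 — tally_events, line 17
  13 — split_margin, line 29
  14 — main, line 51
  15 — shape_report, line 34
  16 — shape_report, line 37
  17 — collect_span, line 42
  18 — main, line 53
A correct fix: line 44: replace `+` with `*`.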